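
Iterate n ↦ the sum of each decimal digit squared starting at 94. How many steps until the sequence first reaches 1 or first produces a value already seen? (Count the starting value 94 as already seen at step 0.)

4

94 → 97
97 → 130
130 → 10
10 → 1  — reached 1.
That took 4 steps.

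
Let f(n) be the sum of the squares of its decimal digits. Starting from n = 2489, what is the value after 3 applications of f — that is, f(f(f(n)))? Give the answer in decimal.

40

2489 → 165
165 → 62
62 → 40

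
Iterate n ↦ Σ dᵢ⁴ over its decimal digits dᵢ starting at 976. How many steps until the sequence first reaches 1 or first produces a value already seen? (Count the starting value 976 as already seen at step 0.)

14

976 → 9⁴ + 7⁴ + 6⁴ = 6561 + 2401 + 1296 = 10258
10258 → 1⁴ + 0⁴ + 2⁴ + 5⁴ + 8⁴ = 1 + 0 + 16 + 625 + 4096 = 4738
4738 → 4⁴ + 7⁴ + 3⁴ + 8⁴ = 256 + 2401 + 81 + 4096 = 6834
6834 → 6⁴ + 8⁴ + 3⁴ + 4⁴ = 1296 + 4096 + 81 + 256 = 5729
5729 → 5⁴ + 7⁴ + 2⁴ + 9⁴ = 625 + 2401 + 16 + 6561 = 9603
9603 → 9⁴ + 6⁴ + 0⁴ + 3⁴ = 6561 + 1296 + 0 + 81 = 7938
7938 → 7⁴ + 9⁴ + 3⁴ + 8⁴ = 2401 + 6561 + 81 + 4096 = 13139
13139 → 1⁴ + 3⁴ + 1⁴ + 3⁴ + 9⁴ = 1 + 81 + 1 + 81 + 6561 = 6725
6725 → 6⁴ + 7⁴ + 2⁴ + 5⁴ = 1296 + 2401 + 16 + 625 = 4338
4338 → 4⁴ + 3⁴ + 3⁴ + 8⁴ = 256 + 81 + 81 + 4096 = 4514
4514 → 4⁴ + 5⁴ + 1⁴ + 4⁴ = 256 + 625 + 1 + 256 = 1138
1138 → 1⁴ + 1⁴ + 3⁴ + 8⁴ = 1 + 1 + 81 + 4096 = 4179
4179 → 4⁴ + 1⁴ + 7⁴ + 9⁴ = 256 + 1 + 2401 + 6561 = 9219
9219 → 9⁴ + 2⁴ + 1⁴ + 9⁴ = 6561 + 16 + 1 + 6561 = 13139  — 13139 repeats.
That took 14 steps.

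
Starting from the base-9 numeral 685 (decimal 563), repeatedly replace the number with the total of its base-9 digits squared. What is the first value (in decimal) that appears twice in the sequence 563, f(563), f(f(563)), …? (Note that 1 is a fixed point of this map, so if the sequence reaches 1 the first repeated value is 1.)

563 = (6,8,5)_9 → 6² + 8² + 5² = 36 + 64 + 25 = 125
125 = (1,4,8)_9 → 1² + 4² + 8² = 1 + 16 + 64 = 81
81 = (1,0,0)_9 → 1² + 0² + 0² = 1 + 0 + 0 = 1  — reached the fixed point 1.
1 → 1, so 1 is the first repeated value.

1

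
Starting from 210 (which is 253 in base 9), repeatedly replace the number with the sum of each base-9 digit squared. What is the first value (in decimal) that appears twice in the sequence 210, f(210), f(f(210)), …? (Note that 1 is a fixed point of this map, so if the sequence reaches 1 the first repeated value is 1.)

50

210 = (2,5,3)_9 → 2² + 5² + 3² = 4 + 25 + 9 = 38
38 = (4,2)_9 → 4² + 2² = 16 + 4 = 20
20 = (2,2)_9 → 2² + 2² = 4 + 4 = 8
8 = (8)_9 → 8² = 64
64 = (7,1)_9 → 7² + 1² = 49 + 1 = 50
50 = (5,5)_9 → 5² + 5² = 25 + 25 = 50  — 50 already appeared earlier.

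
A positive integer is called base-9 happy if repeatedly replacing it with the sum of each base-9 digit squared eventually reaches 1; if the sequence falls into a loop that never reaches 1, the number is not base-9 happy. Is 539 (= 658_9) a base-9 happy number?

base-9 happy

539 = (6,5,8)_9 → 6² + 5² + 8² = 125
125 = (1,4,8)_9 → 1² + 4² + 8² = 81
81 = (1,0,0)_9 → 1² + 0² + 0² = 1  — reached 1.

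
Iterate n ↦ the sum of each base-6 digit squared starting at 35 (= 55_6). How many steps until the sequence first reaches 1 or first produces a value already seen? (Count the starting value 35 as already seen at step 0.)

12

35 = (5,5)_6 → 50
50 = (1,2,2)_6 → 9
9 = (1,3)_6 → 10
10 = (1,4)_6 → 17
17 = (2,5)_6 → 29
29 = (4,5)_6 → 41
41 = (1,0,5)_6 → 26
26 = (4,2)_6 → 20
20 = (3,2)_6 → 13
13 = (2,1)_6 → 5
5 = (5)_6 → 25
25 = (4,1)_6 → 17  — 17 repeats.
That took 12 steps.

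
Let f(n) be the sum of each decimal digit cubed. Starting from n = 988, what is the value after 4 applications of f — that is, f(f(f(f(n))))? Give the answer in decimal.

988 → 9³ + 8³ + 8³ = 729 + 512 + 512 = 1753
1753 → 1³ + 7³ + 5³ + 3³ = 1 + 343 + 125 + 27 = 496
496 → 4³ + 9³ + 6³ = 64 + 729 + 216 = 1009
1009 → 1³ + 0³ + 0³ + 9³ = 1 + 0 + 0 + 729 = 730

730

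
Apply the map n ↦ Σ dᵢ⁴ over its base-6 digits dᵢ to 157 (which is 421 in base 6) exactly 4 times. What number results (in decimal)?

963

157 = (4,2,1)_6 → 4⁴ + 2⁴ + 1⁴ = 273
273 = (1,1,3,3)_6 → 1⁴ + 1⁴ + 3⁴ + 3⁴ = 164
164 = (4,3,2)_6 → 4⁴ + 3⁴ + 2⁴ = 353
353 = (1,3,4,5)_6 → 1⁴ + 3⁴ + 4⁴ + 5⁴ = 963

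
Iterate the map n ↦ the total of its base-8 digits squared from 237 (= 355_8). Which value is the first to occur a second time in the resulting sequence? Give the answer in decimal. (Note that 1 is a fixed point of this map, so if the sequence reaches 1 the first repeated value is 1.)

16

237 = (3,5,5)_8 → 3² + 5² + 5² = 9 + 25 + 25 = 59
59 = (7,3)_8 → 7² + 3² = 49 + 9 = 58
58 = (7,2)_8 → 7² + 2² = 49 + 4 = 53
53 = (6,5)_8 → 6² + 5² = 36 + 25 = 61
61 = (7,5)_8 → 7² + 5² = 49 + 25 = 74
74 = (1,1,2)_8 → 1² + 1² + 2² = 1 + 1 + 4 = 6
6 = (6)_8 → 6² = 36
36 = (4,4)_8 → 4² + 4² = 16 + 16 = 32
32 = (4,0)_8 → 4² + 0² = 16 + 0 = 16
16 = (2,0)_8 → 2² + 0² = 4 + 0 = 4
4 = (4)_8 → 4² = 16  — 16 already appeared earlier.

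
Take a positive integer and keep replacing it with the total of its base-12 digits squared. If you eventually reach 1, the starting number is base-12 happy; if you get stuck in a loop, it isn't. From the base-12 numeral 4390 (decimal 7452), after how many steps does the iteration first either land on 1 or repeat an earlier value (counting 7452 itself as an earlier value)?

7452 = (4,3,9,0)_12 → 4² + 3² + 9² + 0² = 106
106 = (8,10)_12 → 8² + 10² = 164
164 = (1,1,8)_12 → 1² + 1² + 8² = 66
66 = (5,6)_12 → 5² + 6² = 61
61 = (5,1)_12 → 5² + 1² = 26
26 = (2,2)_12 → 2² + 2² = 8
8 = (8)_12 → 8² = 64
64 = (5,4)_12 → 5² + 4² = 41
41 = (3,5)_12 → 3² + 5² = 34
34 = (2,10)_12 → 2² + 10² = 104
104 = (8,8)_12 → 8² + 8² = 128
128 = (10,8)_12 → 10² + 8² = 164  — 164 repeats.
That took 12 steps.

12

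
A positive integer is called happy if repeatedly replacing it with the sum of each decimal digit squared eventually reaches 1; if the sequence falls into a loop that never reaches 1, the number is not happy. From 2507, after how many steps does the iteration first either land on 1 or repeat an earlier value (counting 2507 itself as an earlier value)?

13

2507 → 2² + 5² + 0² + 7² = 4 + 25 + 0 + 49 = 78
78 → 7² + 8² = 49 + 64 = 113
113 → 1² + 1² + 3² = 1 + 1 + 9 = 11
11 → 1² + 1² = 1 + 1 = 2
2 → 2² = 4
4 → 4² = 16
16 → 1² + 6² = 1 + 36 = 37
37 → 3² + 7² = 9 + 49 = 58
58 → 5² + 8² = 25 + 64 = 89
89 → 8² + 9² = 64 + 81 = 145
145 → 1² + 4² + 5² = 1 + 16 + 25 = 42
42 → 4² + 2² = 16 + 4 = 20
20 → 2² + 0² = 4 + 0 = 4  — 4 repeats.
That took 13 steps.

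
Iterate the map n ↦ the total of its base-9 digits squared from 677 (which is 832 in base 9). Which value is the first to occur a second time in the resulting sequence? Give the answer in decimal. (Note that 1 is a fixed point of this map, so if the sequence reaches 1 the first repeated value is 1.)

89

677 = (8,3,2)_9 → 8² + 3² + 2² = 64 + 9 + 4 = 77
77 = (8,5)_9 → 8² + 5² = 64 + 25 = 89
89 = (1,0,8)_9 → 1² + 0² + 8² = 1 + 0 + 64 = 65
65 = (7,2)_9 → 7² + 2² = 49 + 4 = 53
53 = (5,8)_9 → 5² + 8² = 25 + 64 = 89  — 89 already appeared earlier.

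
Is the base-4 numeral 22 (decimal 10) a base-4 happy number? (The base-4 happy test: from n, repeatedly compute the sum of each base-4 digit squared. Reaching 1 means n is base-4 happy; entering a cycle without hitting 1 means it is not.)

base-4 happy

10 = (2,2)_4 → 2² + 2² = 8
8 = (2,0)_4 → 2² + 0² = 4
4 = (1,0)_4 → 1² + 0² = 1  — reached 1.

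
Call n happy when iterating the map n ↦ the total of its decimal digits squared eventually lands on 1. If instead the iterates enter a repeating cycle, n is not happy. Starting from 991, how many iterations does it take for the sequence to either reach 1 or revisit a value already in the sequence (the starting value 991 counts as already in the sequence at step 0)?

991 → 9² + 9² + 1² = 81 + 81 + 1 = 163
163 → 1² + 6² + 3² = 1 + 36 + 9 = 46
46 → 4² + 6² = 16 + 36 = 52
52 → 5² + 2² = 25 + 4 = 29
29 → 2² + 9² = 4 + 81 = 85
85 → 8² + 5² = 64 + 25 = 89
89 → 8² + 9² = 64 + 81 = 145
145 → 1² + 4² + 5² = 1 + 16 + 25 = 42
42 → 4² + 2² = 16 + 4 = 20
20 → 2² + 0² = 4 + 0 = 4
4 → 4² = 16
16 → 1² + 6² = 1 + 36 = 37
37 → 3² + 7² = 9 + 49 = 58
58 → 5² + 8² = 25 + 64 = 89  — 89 repeats.
That took 14 steps.

14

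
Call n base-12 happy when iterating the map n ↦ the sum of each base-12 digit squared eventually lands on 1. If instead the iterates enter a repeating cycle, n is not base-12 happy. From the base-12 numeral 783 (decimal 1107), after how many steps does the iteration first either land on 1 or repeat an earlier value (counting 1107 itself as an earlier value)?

12

1107 = (7,8,3)_12 → 7² + 8² + 3² = 122
122 = (10,2)_12 → 10² + 2² = 104
104 = (8,8)_12 → 8² + 8² = 128
128 = (10,8)_12 → 10² + 8² = 164
164 = (1,1,8)_12 → 1² + 1² + 8² = 66
66 = (5,6)_12 → 5² + 6² = 61
61 = (5,1)_12 → 5² + 1² = 26
26 = (2,2)_12 → 2² + 2² = 8
8 = (8)_12 → 8² = 64
64 = (5,4)_12 → 5² + 4² = 41
41 = (3,5)_12 → 3² + 5² = 34
34 = (2,10)_12 → 2² + 10² = 104  — 104 repeats.
That took 12 steps.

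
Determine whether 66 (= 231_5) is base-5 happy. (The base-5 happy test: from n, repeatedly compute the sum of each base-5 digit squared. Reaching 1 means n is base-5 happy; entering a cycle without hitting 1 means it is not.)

not base-5 happy

66 = (2,3,1)_5 → 2² + 3² + 1² = 4 + 9 + 1 = 14
14 = (2,4)_5 → 2² + 4² = 4 + 16 = 20
20 = (4,0)_5 → 4² + 0² = 16 + 0 = 16
16 = (3,1)_5 → 3² + 1² = 9 + 1 = 10
10 = (2,0)_5 → 2² + 0² = 4 + 0 = 4
4 = (4)_5 → 4² = 16  — 16 already seen; the sequence cycles without reaching 1.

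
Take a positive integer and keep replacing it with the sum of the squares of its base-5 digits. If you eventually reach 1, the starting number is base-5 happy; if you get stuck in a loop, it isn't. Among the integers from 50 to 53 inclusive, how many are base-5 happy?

50: 50 → 4 → 16 → 10 → 4  (repeats 4)
51: 51 → 5 → 1  (reaches 1)
52: 52 → 8 → 10 → 4 → 16 → 10  (repeats 10)
53: 53 → 13 → 13  (repeats 13)
base-5 happy: 51

1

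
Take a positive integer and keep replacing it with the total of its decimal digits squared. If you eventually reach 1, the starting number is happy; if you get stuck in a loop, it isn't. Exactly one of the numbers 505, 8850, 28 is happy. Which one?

505: 505 → 50 → 25 → 29 → 85 → 89 → 145 → 42 → 20 → 4 → 16 → 37 → 58 → 89  — repeats 89 (not happy)
8850: 8850 → 153 → 35 → 34 → 25 → 29 → 85 → 89 → 145 → 42 → 20 → 4 → 16 → 37 → 58 → 89  — repeats 89 (not happy)
28: 28 → 68 → 100 → 1  — reaches 1 (happy)

28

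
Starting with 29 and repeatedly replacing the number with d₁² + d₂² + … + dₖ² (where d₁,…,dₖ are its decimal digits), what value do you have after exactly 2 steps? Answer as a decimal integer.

29 → 85
85 → 89

89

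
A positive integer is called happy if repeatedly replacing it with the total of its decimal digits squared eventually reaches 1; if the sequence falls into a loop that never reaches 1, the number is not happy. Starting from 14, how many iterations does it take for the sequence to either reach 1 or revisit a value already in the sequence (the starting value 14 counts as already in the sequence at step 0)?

14 → 1² + 4² = 17
17 → 1² + 7² = 50
50 → 5² + 0² = 25
25 → 2² + 5² = 29
29 → 2² + 9² = 85
85 → 8² + 5² = 89
89 → 8² + 9² = 145
145 → 1² + 4² + 5² = 42
42 → 4² + 2² = 20
20 → 2² + 0² = 4
4 → 4² = 16
16 → 1² + 6² = 37
37 → 3² + 7² = 58
58 → 5² + 8² = 89  — 89 repeats.
That took 14 steps.

14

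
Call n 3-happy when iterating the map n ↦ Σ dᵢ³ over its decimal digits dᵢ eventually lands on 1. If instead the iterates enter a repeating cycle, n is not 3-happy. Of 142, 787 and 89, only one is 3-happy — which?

142: 142 → 73 → 370 → 370  — repeats 370 (not 3-happy)
787: 787 → 1198 → 1243 → 100 → 1  — reaches 1 (3-happy)
89: 89 → 1241 → 74 → 407 → 407  — repeats 407 (not 3-happy)

787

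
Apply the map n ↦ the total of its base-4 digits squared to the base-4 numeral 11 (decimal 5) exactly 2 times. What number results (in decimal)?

5 = (1,1)_4 → 2
2 = (2)_4 → 4

4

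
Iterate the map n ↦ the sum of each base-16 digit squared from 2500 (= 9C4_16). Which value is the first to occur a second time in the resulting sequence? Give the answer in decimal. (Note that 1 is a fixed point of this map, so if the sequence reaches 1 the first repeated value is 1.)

169

2500 = (9,12,4)_16 → 9² + 12² + 4² = 241
241 = (15,1)_16 → 15² + 1² = 226
226 = (14,2)_16 → 14² + 2² = 200
200 = (12,8)_16 → 12² + 8² = 208
208 = (13,0)_16 → 13² + 0² = 169
169 = (10,9)_16 → 10² + 9² = 181
181 = (11,5)_16 → 11² + 5² = 146
146 = (9,2)_16 → 9² + 2² = 85
85 = (5,5)_16 → 5² + 5² = 50
50 = (3,2)_16 → 3² + 2² = 13
13 = (13)_16 → 13² = 169  — 169 already appeared earlier.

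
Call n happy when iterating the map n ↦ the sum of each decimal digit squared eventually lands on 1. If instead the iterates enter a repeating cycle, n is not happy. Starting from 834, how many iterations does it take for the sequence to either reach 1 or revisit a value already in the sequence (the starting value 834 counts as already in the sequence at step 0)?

9

834 → 8² + 3² + 4² = 64 + 9 + 16 = 89
89 → 8² + 9² = 64 + 81 = 145
145 → 1² + 4² + 5² = 1 + 16 + 25 = 42
42 → 4² + 2² = 16 + 4 = 20
20 → 2² + 0² = 4 + 0 = 4
4 → 4² = 16
16 → 1² + 6² = 1 + 36 = 37
37 → 3² + 7² = 9 + 49 = 58
58 → 5² + 8² = 25 + 64 = 89  — 89 repeats.
That took 9 steps.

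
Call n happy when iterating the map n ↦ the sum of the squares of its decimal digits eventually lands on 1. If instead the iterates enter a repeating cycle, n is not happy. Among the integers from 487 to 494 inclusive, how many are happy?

487: 487 → 129 → 86 → 100 → 1  (reaches 1)
488: 488 → 144 → 33 → 18 → 65 → 61 → 37 → 58 → 89 → 145 → 42 → 20 → 4 → 16 → 37  (repeats 37)
489: 489 → 161 → 38 → 73 → 58 → 89 → 145 → 42 → 20 → 4 → 16 → 37 → 58  (repeats 58)
490: 490 → 97 → 130 → 10 → 1  (reaches 1)
491: 491 → 98 → 145 → 42 → 20 → 4 → 16 → 37 → 58 → 89 → 145  (repeats 145)
492: 492 → 101 → 2 → 4 → 16 → 37 → 58 → 89 → 145 → 42 → 20 → 4  (repeats 4)
493: 493 → 106 → 37 → 58 → 89 → 145 → 42 → 20 → 4 → 16 → 37  (repeats 37)
494: 494 → 113 → 11 → 2 → 4 → 16 → 37 → 58 → 89 → 145 → 42 → 20 → 4  (repeats 4)
happy: 487, 490

2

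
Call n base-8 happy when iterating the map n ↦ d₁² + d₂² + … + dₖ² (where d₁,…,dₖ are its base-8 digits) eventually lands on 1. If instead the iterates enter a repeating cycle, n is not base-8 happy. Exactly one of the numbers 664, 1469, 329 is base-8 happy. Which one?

664: 664 → 14 → 37 → 41 → 26 → 13 → 26  — repeats 26 (not base-8 happy)
1469: 1469 → 114 → 41 → 26 → 13 → 26  — repeats 26 (not base-8 happy)
329: 329 → 27 → 18 → 8 → 1  — reaches 1 (base-8 happy)

329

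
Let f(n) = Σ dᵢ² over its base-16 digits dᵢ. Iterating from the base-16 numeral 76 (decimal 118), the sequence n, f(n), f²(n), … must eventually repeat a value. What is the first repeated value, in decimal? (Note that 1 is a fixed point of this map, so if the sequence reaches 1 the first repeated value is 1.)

118 = (7,6)_16 → 7² + 6² = 49 + 36 = 85
85 = (5,5)_16 → 5² + 5² = 25 + 25 = 50
50 = (3,2)_16 → 3² + 2² = 9 + 4 = 13
13 = (13)_16 → 13² = 169
169 = (10,9)_16 → 10² + 9² = 100 + 81 = 181
181 = (11,5)_16 → 11² + 5² = 121 + 25 = 146
146 = (9,2)_16 → 9² + 2² = 81 + 4 = 85  — 85 already appeared earlier.

85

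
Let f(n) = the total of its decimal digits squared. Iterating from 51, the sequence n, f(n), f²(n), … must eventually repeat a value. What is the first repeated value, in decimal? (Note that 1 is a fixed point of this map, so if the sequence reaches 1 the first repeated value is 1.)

16

51 → 5² + 1² = 25 + 1 = 26
26 → 2² + 6² = 4 + 36 = 40
40 → 4² + 0² = 16 + 0 = 16
16 → 1² + 6² = 1 + 36 = 37
37 → 3² + 7² = 9 + 49 = 58
58 → 5² + 8² = 25 + 64 = 89
89 → 8² + 9² = 64 + 81 = 145
145 → 1² + 4² + 5² = 1 + 16 + 25 = 42
42 → 4² + 2² = 16 + 4 = 20
20 → 2² + 0² = 4 + 0 = 4
4 → 4² = 16  — 16 already appeared earlier.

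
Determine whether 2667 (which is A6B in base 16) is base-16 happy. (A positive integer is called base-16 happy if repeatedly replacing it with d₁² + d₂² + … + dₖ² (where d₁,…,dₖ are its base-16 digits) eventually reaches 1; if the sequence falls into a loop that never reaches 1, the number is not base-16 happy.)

base-16 happy

2667 = (10,6,11)_16 → 10² + 6² + 11² = 257
257 = (1,0,1)_16 → 1² + 0² + 1² = 2
2 = (2)_16 → 2² = 4
4 = (4)_16 → 4² = 16
16 = (1,0)_16 → 1² + 0² = 1  — reached 1.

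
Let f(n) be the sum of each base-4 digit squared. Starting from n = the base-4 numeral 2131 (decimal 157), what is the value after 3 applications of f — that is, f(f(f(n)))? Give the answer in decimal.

157 = (2,1,3,1)_4 → 2² + 1² + 3² + 1² = 15
15 = (3,3)_4 → 3² + 3² = 18
18 = (1,0,2)_4 → 1² + 0² + 2² = 5

5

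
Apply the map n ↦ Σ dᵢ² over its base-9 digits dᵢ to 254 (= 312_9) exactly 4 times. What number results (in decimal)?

254 = (3,1,2)_9 → 3² + 1² + 2² = 9 + 1 + 4 = 14
14 = (1,5)_9 → 1² + 5² = 1 + 25 = 26
26 = (2,8)_9 → 2² + 8² = 4 + 64 = 68
68 = (7,5)_9 → 7² + 5² = 49 + 25 = 74

74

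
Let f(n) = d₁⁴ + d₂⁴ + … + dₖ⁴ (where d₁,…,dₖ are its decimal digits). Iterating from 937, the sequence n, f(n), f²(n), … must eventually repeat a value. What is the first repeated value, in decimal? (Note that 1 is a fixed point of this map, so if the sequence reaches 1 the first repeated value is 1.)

937 → 9⁴ + 3⁴ + 7⁴ = 9043
9043 → 9⁴ + 0⁴ + 4⁴ + 3⁴ = 6898
6898 → 6⁴ + 8⁴ + 9⁴ + 8⁴ = 16049
16049 → 1⁴ + 6⁴ + 0⁴ + 4⁴ + 9⁴ = 8114
8114 → 8⁴ + 1⁴ + 1⁴ + 4⁴ = 4354
4354 → 4⁴ + 3⁴ + 5⁴ + 4⁴ = 1218
1218 → 1⁴ + 2⁴ + 1⁴ + 8⁴ = 4114
4114 → 4⁴ + 1⁴ + 1⁴ + 4⁴ = 514
514 → 5⁴ + 1⁴ + 4⁴ = 882
882 → 8⁴ + 8⁴ + 2⁴ = 8208
8208 → 8⁴ + 2⁴ + 0⁴ + 8⁴ = 8208  — 8208 already appeared earlier.

8208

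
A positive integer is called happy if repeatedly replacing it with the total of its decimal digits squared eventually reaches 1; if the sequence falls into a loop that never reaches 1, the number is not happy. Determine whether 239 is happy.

happy

239 → 2² + 3² + 9² = 4 + 9 + 81 = 94
94 → 9² + 4² = 81 + 16 = 97
97 → 9² + 7² = 81 + 49 = 130
130 → 1² + 3² + 0² = 1 + 9 + 0 = 10
10 → 1² + 0² = 1 + 0 = 1  — reached 1.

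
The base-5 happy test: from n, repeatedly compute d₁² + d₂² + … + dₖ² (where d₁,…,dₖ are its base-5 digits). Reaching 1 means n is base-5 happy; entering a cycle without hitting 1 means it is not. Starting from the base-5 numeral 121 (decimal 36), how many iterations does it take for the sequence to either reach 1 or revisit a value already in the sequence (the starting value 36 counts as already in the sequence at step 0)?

6

36 = (1,2,1)_5 → 1² + 2² + 1² = 6
6 = (1,1)_5 → 1² + 1² = 2
2 = (2)_5 → 2² = 4
4 = (4)_5 → 4² = 16
16 = (3,1)_5 → 3² + 1² = 10
10 = (2,0)_5 → 2² + 0² = 4  — 4 repeats.
That took 6 steps.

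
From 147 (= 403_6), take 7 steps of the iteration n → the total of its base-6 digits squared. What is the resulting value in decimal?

13

147 = (4,0,3)_6 → 4² + 0² + 3² = 16 + 0 + 9 = 25
25 = (4,1)_6 → 4² + 1² = 16 + 1 = 17
17 = (2,5)_6 → 2² + 5² = 4 + 25 = 29
29 = (4,5)_6 → 4² + 5² = 16 + 25 = 41
41 = (1,0,5)_6 → 1² + 0² + 5² = 1 + 0 + 25 = 26
26 = (4,2)_6 → 4² + 2² = 16 + 4 = 20
20 = (3,2)_6 → 3² + 2² = 9 + 4 = 13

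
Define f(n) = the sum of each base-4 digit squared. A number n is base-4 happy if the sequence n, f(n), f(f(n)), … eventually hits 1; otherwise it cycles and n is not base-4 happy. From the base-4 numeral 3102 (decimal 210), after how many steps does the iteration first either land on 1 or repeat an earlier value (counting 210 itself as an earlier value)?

210 = (3,1,0,2)_4 → 3² + 1² + 0² + 2² = 9 + 1 + 0 + 4 = 14
14 = (3,2)_4 → 3² + 2² = 9 + 4 = 13
13 = (3,1)_4 → 3² + 1² = 9 + 1 = 10
10 = (2,2)_4 → 2² + 2² = 4 + 4 = 8
8 = (2,0)_4 → 2² + 0² = 4 + 0 = 4
4 = (1,0)_4 → 1² + 0² = 1 + 0 = 1  — reached 1.
That took 6 steps.

6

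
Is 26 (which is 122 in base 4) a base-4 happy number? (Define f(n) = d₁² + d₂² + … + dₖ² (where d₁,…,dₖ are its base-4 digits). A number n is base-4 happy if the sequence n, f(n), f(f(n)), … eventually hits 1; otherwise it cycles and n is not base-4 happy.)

base-4 happy

26 = (1,2,2)_4 → 1² + 2² + 2² = 9
9 = (2,1)_4 → 2² + 1² = 5
5 = (1,1)_4 → 1² + 1² = 2
2 = (2)_4 → 2² = 4
4 = (1,0)_4 → 1² + 0² = 1  — reached 1.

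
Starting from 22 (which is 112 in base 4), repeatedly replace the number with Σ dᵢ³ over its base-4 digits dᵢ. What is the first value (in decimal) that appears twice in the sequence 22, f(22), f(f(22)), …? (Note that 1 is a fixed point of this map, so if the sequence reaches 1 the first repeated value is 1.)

22 = (1,1,2)_4 → 10
10 = (2,2)_4 → 16
16 = (1,0,0)_4 → 1  — reached the fixed point 1.
1 → 1, so 1 is the first repeated value.

1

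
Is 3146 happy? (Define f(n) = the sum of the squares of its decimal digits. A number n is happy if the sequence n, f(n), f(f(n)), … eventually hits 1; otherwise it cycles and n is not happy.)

3146 → 3² + 1² + 4² + 6² = 62
62 → 6² + 2² = 40
40 → 4² + 0² = 16
16 → 1² + 6² = 37
37 → 3² + 7² = 58
58 → 5² + 8² = 89
89 → 8² + 9² = 145
145 → 1² + 4² + 5² = 42
42 → 4² + 2² = 20
20 → 2² + 0² = 4
4 → 4² = 16  — 16 already seen; the sequence cycles without reaching 1.

not happy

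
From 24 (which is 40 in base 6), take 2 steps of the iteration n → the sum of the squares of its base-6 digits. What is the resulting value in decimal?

24 = (4,0)_6 → 16
16 = (2,4)_6 → 20

20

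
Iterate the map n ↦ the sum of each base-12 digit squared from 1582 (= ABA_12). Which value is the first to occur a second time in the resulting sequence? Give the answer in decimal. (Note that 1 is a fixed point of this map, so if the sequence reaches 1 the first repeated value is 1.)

1582 = (10,11,10)_12 → 10² + 11² + 10² = 321
321 = (2,2,9)_12 → 2² + 2² + 9² = 89
89 = (7,5)_12 → 7² + 5² = 74
74 = (6,2)_12 → 6² + 2² = 40
40 = (3,4)_12 → 3² + 4² = 25
25 = (2,1)_12 → 2² + 1² = 5
5 = (5)_12 → 5² = 25  — 25 already appeared earlier.

25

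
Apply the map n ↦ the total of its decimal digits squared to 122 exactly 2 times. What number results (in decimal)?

81

122 → 1² + 2² + 2² = 9
9 → 9² = 81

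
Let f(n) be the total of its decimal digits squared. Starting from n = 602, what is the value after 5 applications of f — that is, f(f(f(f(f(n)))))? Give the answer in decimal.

89

602 → 6² + 0² + 2² = 36 + 0 + 4 = 40
40 → 4² + 0² = 16 + 0 = 16
16 → 1² + 6² = 1 + 36 = 37
37 → 3² + 7² = 9 + 49 = 58
58 → 5² + 8² = 25 + 64 = 89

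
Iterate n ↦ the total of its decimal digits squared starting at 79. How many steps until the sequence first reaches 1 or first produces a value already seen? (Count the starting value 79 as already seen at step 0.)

3

79 → 7² + 9² = 49 + 81 = 130
130 → 1² + 3² + 0² = 1 + 9 + 0 = 10
10 → 1² + 0² = 1 + 0 = 1  — reached 1.
That took 3 steps.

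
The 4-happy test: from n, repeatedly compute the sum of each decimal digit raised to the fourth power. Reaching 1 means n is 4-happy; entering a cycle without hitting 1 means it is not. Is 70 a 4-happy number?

70 → 7⁴ + 0⁴ = 2401 + 0 = 2401
2401 → 2⁴ + 4⁴ + 0⁴ + 1⁴ = 16 + 256 + 0 + 1 = 273
273 → 2⁴ + 7⁴ + 3⁴ = 16 + 2401 + 81 = 2498
2498 → 2⁴ + 4⁴ + 9⁴ + 8⁴ = 16 + 256 + 6561 + 4096 = 10929
10929 → 1⁴ + 0⁴ + 9⁴ + 2⁴ + 9⁴ = 1 + 0 + 6561 + 16 + 6561 = 13139
13139 → 1⁴ + 3⁴ + 1⁴ + 3⁴ + 9⁴ = 1 + 81 + 1 + 81 + 6561 = 6725
6725 → 6⁴ + 7⁴ + 2⁴ + 5⁴ = 1296 + 2401 + 16 + 625 = 4338
4338 → 4⁴ + 3⁴ + 3⁴ + 8⁴ = 256 + 81 + 81 + 4096 = 4514
4514 → 4⁴ + 5⁴ + 1⁴ + 4⁴ = 256 + 625 + 1 + 256 = 1138
1138 → 1⁴ + 1⁴ + 3⁴ + 8⁴ = 1 + 1 + 81 + 4096 = 4179
4179 → 4⁴ + 1⁴ + 7⁴ + 9⁴ = 256 + 1 + 2401 + 6561 = 9219
9219 → 9⁴ + 2⁴ + 1⁴ + 9⁴ = 6561 + 16 + 1 + 6561 = 13139  — 13139 already seen; the sequence cycles without reaching 1.

not 4-happy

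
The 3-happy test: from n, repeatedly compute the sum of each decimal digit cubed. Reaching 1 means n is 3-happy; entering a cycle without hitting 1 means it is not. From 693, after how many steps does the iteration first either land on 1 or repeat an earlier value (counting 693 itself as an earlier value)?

693 → 6³ + 9³ + 3³ = 216 + 729 + 27 = 972
972 → 9³ + 7³ + 2³ = 729 + 343 + 8 = 1080
1080 → 1³ + 0³ + 8³ + 0³ = 1 + 0 + 512 + 0 = 513
513 → 5³ + 1³ + 3³ = 125 + 1 + 27 = 153
153 → 1³ + 5³ + 3³ = 1 + 125 + 27 = 153  — 153 repeats.
That took 5 steps.

5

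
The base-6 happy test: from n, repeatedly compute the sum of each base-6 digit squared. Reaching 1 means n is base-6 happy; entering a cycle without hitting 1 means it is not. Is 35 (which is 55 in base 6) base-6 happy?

35 = (5,5)_6 → 5² + 5² = 25 + 25 = 50
50 = (1,2,2)_6 → 1² + 2² + 2² = 1 + 4 + 4 = 9
9 = (1,3)_6 → 1² + 3² = 1 + 9 = 10
10 = (1,4)_6 → 1² + 4² = 1 + 16 = 17
17 = (2,5)_6 → 2² + 5² = 4 + 25 = 29
29 = (4,5)_6 → 4² + 5² = 16 + 25 = 41
41 = (1,0,5)_6 → 1² + 0² + 5² = 1 + 0 + 25 = 26
26 = (4,2)_6 → 4² + 2² = 16 + 4 = 20
20 = (3,2)_6 → 3² + 2² = 9 + 4 = 13
13 = (2,1)_6 → 2² + 1² = 4 + 1 = 5
5 = (5)_6 → 5² = 25
25 = (4,1)_6 → 4² + 1² = 16 + 1 = 17  — 17 already seen; the sequence cycles without reaching 1.

not base-6 happy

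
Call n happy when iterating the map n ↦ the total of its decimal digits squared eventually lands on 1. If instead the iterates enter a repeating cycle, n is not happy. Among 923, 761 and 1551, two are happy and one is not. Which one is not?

1551

923: 923 → 94 → 97 → 130 → 10 → 1  — reaches 1 (happy)
761: 761 → 86 → 100 → 1  — reaches 1 (happy)
1551: 1551 → 52 → 29 → 85 → 89 → 145 → 42 → 20 → 4 → 16 → 37 → 58 → 89  — repeats 89 (not happy)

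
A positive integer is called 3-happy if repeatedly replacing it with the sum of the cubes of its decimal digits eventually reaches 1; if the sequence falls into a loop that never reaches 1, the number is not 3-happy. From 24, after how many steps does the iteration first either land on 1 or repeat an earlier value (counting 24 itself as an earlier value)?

4

24 → 2³ + 4³ = 8 + 64 = 72
72 → 7³ + 2³ = 343 + 8 = 351
351 → 3³ + 5³ + 1³ = 27 + 125 + 1 = 153
153 → 1³ + 5³ + 3³ = 1 + 125 + 27 = 153  — 153 repeats.
That took 4 steps.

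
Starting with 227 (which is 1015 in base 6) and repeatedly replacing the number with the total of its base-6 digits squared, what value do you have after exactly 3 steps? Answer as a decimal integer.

17

227 = (1,0,1,5)_6 → 1² + 0² + 1² + 5² = 1 + 0 + 1 + 25 = 27
27 = (4,3)_6 → 4² + 3² = 16 + 9 = 25
25 = (4,1)_6 → 4² + 1² = 16 + 1 = 17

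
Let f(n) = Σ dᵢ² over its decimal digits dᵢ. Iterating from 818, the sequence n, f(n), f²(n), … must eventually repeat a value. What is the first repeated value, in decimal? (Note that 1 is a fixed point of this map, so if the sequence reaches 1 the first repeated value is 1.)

818 → 129
129 → 86
86 → 100
100 → 1  — reached the fixed point 1.
1 → 1, so 1 is the first repeated value.

1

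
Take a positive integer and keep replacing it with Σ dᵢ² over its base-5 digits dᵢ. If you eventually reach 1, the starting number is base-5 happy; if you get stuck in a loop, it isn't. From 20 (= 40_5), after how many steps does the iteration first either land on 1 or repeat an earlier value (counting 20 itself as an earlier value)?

20 = (4,0)_5 → 4² + 0² = 16
16 = (3,1)_5 → 3² + 1² = 10
10 = (2,0)_5 → 2² + 0² = 4
4 = (4)_5 → 4² = 16  — 16 repeats.
That took 4 steps.

4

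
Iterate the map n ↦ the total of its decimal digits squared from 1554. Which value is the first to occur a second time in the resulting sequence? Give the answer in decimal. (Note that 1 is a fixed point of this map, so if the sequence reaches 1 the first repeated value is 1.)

89

1554 → 1² + 5² + 5² + 4² = 67
67 → 6² + 7² = 85
85 → 8² + 5² = 89
89 → 8² + 9² = 145
145 → 1² + 4² + 5² = 42
42 → 4² + 2² = 20
20 → 2² + 0² = 4
4 → 4² = 16
16 → 1² + 6² = 37
37 → 3² + 7² = 58
58 → 5² + 8² = 89  — 89 already appeared earlier.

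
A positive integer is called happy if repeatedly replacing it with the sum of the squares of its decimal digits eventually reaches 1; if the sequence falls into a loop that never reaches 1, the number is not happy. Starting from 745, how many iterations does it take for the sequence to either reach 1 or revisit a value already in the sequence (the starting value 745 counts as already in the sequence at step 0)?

745 → 7² + 4² + 5² = 49 + 16 + 25 = 90
90 → 9² + 0² = 81 + 0 = 81
81 → 8² + 1² = 64 + 1 = 65
65 → 6² + 5² = 36 + 25 = 61
61 → 6² + 1² = 36 + 1 = 37
37 → 3² + 7² = 9 + 49 = 58
58 → 5² + 8² = 25 + 64 = 89
89 → 8² + 9² = 64 + 81 = 145
145 → 1² + 4² + 5² = 1 + 16 + 25 = 42
42 → 4² + 2² = 16 + 4 = 20
20 → 2² + 0² = 4 + 0 = 4
4 → 4² = 16
16 → 1² + 6² = 1 + 36 = 37  — 37 repeats.
That took 13 steps.

13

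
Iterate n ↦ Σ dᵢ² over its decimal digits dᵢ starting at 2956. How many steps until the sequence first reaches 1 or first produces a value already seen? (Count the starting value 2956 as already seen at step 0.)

2956 → 2² + 9² + 5² + 6² = 146
146 → 1² + 4² + 6² = 53
53 → 5² + 3² = 34
34 → 3² + 4² = 25
25 → 2² + 5² = 29
29 → 2² + 9² = 85
85 → 8² + 5² = 89
89 → 8² + 9² = 145
145 → 1² + 4² + 5² = 42
42 → 4² + 2² = 20
20 → 2² + 0² = 4
4 → 4² = 16
16 → 1² + 6² = 37
37 → 3² + 7² = 58
58 → 5² + 8² = 89  — 89 repeats.
That took 15 steps.

15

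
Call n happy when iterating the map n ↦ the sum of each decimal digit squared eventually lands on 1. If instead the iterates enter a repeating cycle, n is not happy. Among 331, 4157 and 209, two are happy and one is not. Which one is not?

209

331: 331 → 19 → 82 → 68 → 100 → 1  — reaches 1 (happy)
4157: 4157 → 91 → 82 → 68 → 100 → 1  — reaches 1 (happy)
209: 209 → 85 → 89 → 145 → 42 → 20 → 4 → 16 → 37 → 58 → 89  — repeats 89 (not happy)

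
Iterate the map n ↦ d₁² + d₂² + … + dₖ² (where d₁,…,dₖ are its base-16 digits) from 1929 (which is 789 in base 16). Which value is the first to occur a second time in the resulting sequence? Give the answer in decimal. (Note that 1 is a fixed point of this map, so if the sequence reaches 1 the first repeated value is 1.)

169

1929 = (7,8,9)_16 → 7² + 8² + 9² = 194
194 = (12,2)_16 → 12² + 2² = 148
148 = (9,4)_16 → 9² + 4² = 97
97 = (6,1)_16 → 6² + 1² = 37
37 = (2,5)_16 → 2² + 5² = 29
29 = (1,13)_16 → 1² + 13² = 170
170 = (10,10)_16 → 10² + 10² = 200
200 = (12,8)_16 → 12² + 8² = 208
208 = (13,0)_16 → 13² + 0² = 169
169 = (10,9)_16 → 10² + 9² = 181
181 = (11,5)_16 → 11² + 5² = 146
146 = (9,2)_16 → 9² + 2² = 85
85 = (5,5)_16 → 5² + 5² = 50
50 = (3,2)_16 → 3² + 2² = 13
13 = (13)_16 → 13² = 169  — 169 already appeared earlier.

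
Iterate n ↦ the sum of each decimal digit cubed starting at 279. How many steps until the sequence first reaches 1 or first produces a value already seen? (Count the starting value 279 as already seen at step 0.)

279 → 2³ + 7³ + 9³ = 1080
1080 → 1³ + 0³ + 8³ + 0³ = 513
513 → 5³ + 1³ + 3³ = 153
153 → 1³ + 5³ + 3³ = 153  — 153 repeats.
That took 4 steps.

4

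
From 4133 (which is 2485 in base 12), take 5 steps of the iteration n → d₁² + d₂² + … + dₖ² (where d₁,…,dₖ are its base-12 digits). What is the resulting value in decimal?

146

4133 = (2,4,8,5)_12 → 109
109 = (9,1)_12 → 82
82 = (6,10)_12 → 136
136 = (11,4)_12 → 137
137 = (11,5)_12 → 146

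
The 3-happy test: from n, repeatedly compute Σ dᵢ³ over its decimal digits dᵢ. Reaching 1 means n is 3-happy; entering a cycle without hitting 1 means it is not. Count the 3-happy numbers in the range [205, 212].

205: 205 → 133 → 55 → 250 → 133  (repeats 133)
206: 206 → 224 → 80 → 512 → 134 → 92 → 737 → 713 → 371 → 371  (repeats 371)
207: 207 → 351 → 153 → 153  (repeats 153)
208: 208 → 520 → 133 → 55 → 250 → 133  (repeats 133)
209: 209 → 737 → 713 → 371 → 371  (repeats 371)
210: 210 → 9 → 729 → 1080 → 513 → 153 → 153  (repeats 153)
211: 211 → 10 → 1  (reaches 1)
212: 212 → 17 → 344 → 155 → 251 → 134 → 92 → 737 → 713 → 371 → 371  (repeats 371)
3-happy: 211

1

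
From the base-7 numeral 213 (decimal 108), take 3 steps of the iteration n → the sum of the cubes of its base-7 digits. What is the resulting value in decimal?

108 = (2,1,3)_7 → 2³ + 1³ + 3³ = 36
36 = (5,1)_7 → 5³ + 1³ = 126
126 = (2,4,0)_7 → 2³ + 4³ + 0³ = 72

72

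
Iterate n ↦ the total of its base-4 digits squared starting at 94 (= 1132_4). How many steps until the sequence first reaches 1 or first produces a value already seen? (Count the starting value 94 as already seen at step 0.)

94 = (1,1,3,2)_4 → 1² + 1² + 3² + 2² = 1 + 1 + 9 + 4 = 15
15 = (3,3)_4 → 3² + 3² = 9 + 9 = 18
18 = (1,0,2)_4 → 1² + 0² + 2² = 1 + 0 + 4 = 5
5 = (1,1)_4 → 1² + 1² = 1 + 1 = 2
2 = (2)_4 → 2² = 4
4 = (1,0)_4 → 1² + 0² = 1 + 0 = 1  — reached 1.
That took 6 steps.

6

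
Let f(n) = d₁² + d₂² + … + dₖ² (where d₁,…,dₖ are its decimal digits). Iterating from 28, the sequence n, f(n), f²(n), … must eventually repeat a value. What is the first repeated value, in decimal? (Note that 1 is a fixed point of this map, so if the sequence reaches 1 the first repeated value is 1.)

1

28 → 2² + 8² = 68
68 → 6² + 8² = 100
100 → 1² + 0² + 0² = 1  — reached the fixed point 1.
1 → 1, so 1 is the first repeated value.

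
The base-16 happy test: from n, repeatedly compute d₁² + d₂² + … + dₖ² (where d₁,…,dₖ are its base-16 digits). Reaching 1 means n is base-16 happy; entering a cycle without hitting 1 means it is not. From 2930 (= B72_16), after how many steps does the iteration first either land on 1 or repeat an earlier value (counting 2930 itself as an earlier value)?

2930 = (11,7,2)_16 → 11² + 7² + 2² = 121 + 49 + 4 = 174
174 = (10,14)_16 → 10² + 14² = 100 + 196 = 296
296 = (1,2,8)_16 → 1² + 2² + 8² = 1 + 4 + 64 = 69
69 = (4,5)_16 → 4² + 5² = 16 + 25 = 41
41 = (2,9)_16 → 2² + 9² = 4 + 81 = 85
85 = (5,5)_16 → 5² + 5² = 25 + 25 = 50
50 = (3,2)_16 → 3² + 2² = 9 + 4 = 13
13 = (13)_16 → 13² = 169
169 = (10,9)_16 → 10² + 9² = 100 + 81 = 181
181 = (11,5)_16 → 11² + 5² = 121 + 25 = 146
146 = (9,2)_16 → 9² + 2² = 81 + 4 = 85  — 85 repeats.
That took 11 steps.

11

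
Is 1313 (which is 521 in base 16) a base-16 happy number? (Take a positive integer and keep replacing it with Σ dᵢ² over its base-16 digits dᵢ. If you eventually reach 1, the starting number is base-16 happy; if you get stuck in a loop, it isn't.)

not base-16 happy

1313 = (5,2,1)_16 → 5² + 2² + 1² = 25 + 4 + 1 = 30
30 = (1,14)_16 → 1² + 14² = 1 + 196 = 197
197 = (12,5)_16 → 12² + 5² = 144 + 25 = 169
169 = (10,9)_16 → 10² + 9² = 100 + 81 = 181
181 = (11,5)_16 → 11² + 5² = 121 + 25 = 146
146 = (9,2)_16 → 9² + 2² = 81 + 4 = 85
85 = (5,5)_16 → 5² + 5² = 25 + 25 = 50
50 = (3,2)_16 → 3² + 2² = 9 + 4 = 13
13 = (13)_16 → 13² = 169  — 169 already seen; the sequence cycles without reaching 1.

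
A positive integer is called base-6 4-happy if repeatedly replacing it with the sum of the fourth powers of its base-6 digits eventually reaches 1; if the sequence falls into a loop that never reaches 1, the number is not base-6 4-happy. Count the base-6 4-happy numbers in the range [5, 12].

5: 5 → 625 → 658 → 338 → 114 → 82 → 273 → 164 → 353 → 963 → 609 → 978 → 338  — not base-6 4-happy
6: 6 → 1  — base-6 4-happy
7: 7 → 2 → 16 → 272 → 99 → 353 → 963 → 609 → 978 → 338 → 114 → 82 → 273 → 164 → 353  — not base-6 4-happy
8: 8 → 17 → 641 → 1522 → 259 → 4 → 256 → 258 → 3 → 81 → 98 → 288 → 17  — not base-6 4-happy
9: 9 → 82 → 273 → 164 → 353 → 963 → 609 → 978 → 338 → 114 → 82  — not base-6 4-happy
10: 10 → 257 → 627 → 738 → 178 → 1137 → 788 → 803 → 963 → 609 → 978 → 338 → 114 → 82 → 273 → 164 → 353 → 963  — not base-6 4-happy
11: 11 → 626 → 673 → 338 → 114 → 82 → 273 → 164 → 353 → 963 → 609 → 978 → 338  — not base-6 4-happy
12: 12 → 16 → 272 → 99 → 353 → 963 → 609 → 978 → 338 → 114 → 82 → 273 → 164 → 353  — not base-6 4-happy
base-6 4-happy: 6

1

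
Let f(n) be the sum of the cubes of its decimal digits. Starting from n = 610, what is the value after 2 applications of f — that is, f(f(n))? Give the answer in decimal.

352

610 → 217
217 → 352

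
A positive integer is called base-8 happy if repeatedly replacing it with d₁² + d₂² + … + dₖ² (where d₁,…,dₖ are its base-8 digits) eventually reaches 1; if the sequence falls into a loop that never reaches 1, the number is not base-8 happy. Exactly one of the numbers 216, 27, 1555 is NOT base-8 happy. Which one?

216: 216 → 18 → 8 → 1  — reaches 1 (base-8 happy)
27: 27 → 18 → 8 → 1  — reaches 1 (base-8 happy)
1555: 1555 → 22 → 40 → 25 → 10 → 5 → 25  — repeats 25 (not base-8 happy)

1555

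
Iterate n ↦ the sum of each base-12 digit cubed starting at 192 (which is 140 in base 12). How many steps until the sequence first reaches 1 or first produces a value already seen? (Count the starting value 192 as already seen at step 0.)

13

192 = (1,4,0)_12 → 1³ + 4³ + 0³ = 1 + 64 + 0 = 65
65 = (5,5)_12 → 5³ + 5³ = 125 + 125 = 250
250 = (1,8,10)_12 → 1³ + 8³ + 10³ = 1 + 512 + 1000 = 1513
1513 = (10,6,1)_12 → 10³ + 6³ + 1³ = 1000 + 216 + 1 = 1217
1217 = (8,5,5)_12 → 8³ + 5³ + 5³ = 512 + 125 + 125 = 762
762 = (5,3,6)_12 → 5³ + 3³ + 6³ = 125 + 27 + 216 = 368
368 = (2,6,8)_12 → 2³ + 6³ + 8³ = 8 + 216 + 512 = 736
736 = (5,1,4)_12 → 5³ + 1³ + 4³ = 125 + 1 + 64 = 190
190 = (1,3,10)_12 → 1³ + 3³ + 10³ = 1 + 27 + 1000 = 1028
1028 = (7,1,8)_12 → 7³ + 1³ + 8³ = 343 + 1 + 512 = 856
856 = (5,11,4)_12 → 5³ + 11³ + 4³ = 125 + 1331 + 64 = 1520
1520 = (10,6,8)_12 → 10³ + 6³ + 8³ = 1000 + 216 + 512 = 1728
1728 = (1,0,0,0)_12 → 1³ + 0³ + 0³ + 0³ = 1 + 0 + 0 + 0 = 1  — reached 1.
That took 13 steps.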